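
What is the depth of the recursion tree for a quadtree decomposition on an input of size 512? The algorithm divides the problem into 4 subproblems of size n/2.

For divide and conquer with division factor 2:

Problem sizes at each level:
Level 0: 512
Level 1: 256
Level 2: 128
Level 3: 64
Level 4: 32
Level 5: 16
Level 6: 8
Level 7: 4
Level 8: 2
Level 9: 1

The root is level 0 and the size-1 base case is level 9 (the tree spans levels 0 through 9, i.e. 10 levels counting the root), so the depth is the number of divisions: log_2(512) = 9

The recursion tree depth is log_2(512) = 9. At each level, the problem size is divided by 2, so it takes 9 divisions to reduce to a base case of size 1. The algorithm makes 4 recursive calls at each level.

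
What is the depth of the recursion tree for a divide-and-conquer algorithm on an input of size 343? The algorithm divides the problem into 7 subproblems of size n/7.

For divide and conquer with division factor 7:

Problem sizes at each level:
Level 0: 343
Level 1: 49
Level 2: 7
Level 3: 1

The root is level 0 and the size-1 base case is level 3 (the tree spans levels 0 through 3, i.e. 4 levels counting the root), so the depth is the number of divisions: log_7(343) = 3

The recursion tree depth is log_7(343) = 3. At each level, the problem size is divided by 7, so it takes 3 divisions to reduce to a base case of size 1. The algorithm makes 7 recursive calls at each level.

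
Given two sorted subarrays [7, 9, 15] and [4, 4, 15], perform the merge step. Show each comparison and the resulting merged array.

Merging process:

Compare 7 vs 4: take 4 from right. Merged: [4]
Compare 7 vs 4: take 4 from right. Merged: [4, 4]
Compare 7 vs 15: take 7 from left. Merged: [4, 4, 7]
Compare 9 vs 15: take 9 from left. Merged: [4, 4, 7, 9]
Compare 15 vs 15: take 15 from left. Merged: [4, 4, 7, 9, 15]
Append remaining from right: [15]. Merged: [4, 4, 7, 9, 15, 15]

Final merged array: [4, 4, 7, 9, 15, 15]
Total comparisons: 5

The merged array is [4, 4, 7, 9, 15, 15], requiring 5 comparisons. The merge step runs in O(n) time where n is the total number of elements.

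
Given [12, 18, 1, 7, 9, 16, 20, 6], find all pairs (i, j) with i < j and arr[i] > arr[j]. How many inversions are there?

Finding inversions in [12, 18, 1, 7, 9, 16, 20, 6]:

(0, 2): arr[0]=12 > arr[2]=1
(0, 3): arr[0]=12 > arr[3]=7
(0, 4): arr[0]=12 > arr[4]=9
(0, 7): arr[0]=12 > arr[7]=6
(1, 2): arr[1]=18 > arr[2]=1
(1, 3): arr[1]=18 > arr[3]=7
(1, 4): arr[1]=18 > arr[4]=9
(1, 5): arr[1]=18 > arr[5]=16
(1, 7): arr[1]=18 > arr[7]=6
(3, 7): arr[3]=7 > arr[7]=6
(4, 7): arr[4]=9 > arr[7]=6
(5, 7): arr[5]=16 > arr[7]=6
(6, 7): arr[6]=20 > arr[7]=6

Total inversions: 13

The array has 13 inversion(s): (0,2), (0,3), (0,4), (0,7), (1,2), (1,3), (1,4), (1,5), (1,7), (3,7), (4,7), (5,7), (6,7). Each pair (i,j) satisfies i < j and arr[i] > arr[j].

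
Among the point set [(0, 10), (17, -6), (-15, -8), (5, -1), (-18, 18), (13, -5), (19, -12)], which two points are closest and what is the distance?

Computing all pairwise distances among 7 points:

d((0, 10), (17, -6)) = 23.3452
d((0, 10), (-15, -8)) = 23.4307
d((0, 10), (5, -1)) = 12.083
d((0, 10), (-18, 18)) = 19.6977
d((0, 10), (13, -5)) = 19.8494
d((0, 10), (19, -12)) = 29.0689
d((17, -6), (-15, -8)) = 32.0624
d((17, -6), (5, -1)) = 13.0
d((17, -6), (-18, 18)) = 42.4382
d((17, -6), (13, -5)) = 4.1231 <-- minimum
d((17, -6), (19, -12)) = 6.3246
d((-15, -8), (5, -1)) = 21.1896
d((-15, -8), (-18, 18)) = 26.1725
d((-15, -8), (13, -5)) = 28.1603
d((-15, -8), (19, -12)) = 34.2345
d((5, -1), (-18, 18)) = 29.8329
d((5, -1), (13, -5)) = 8.9443
d((5, -1), (19, -12)) = 17.8045
d((-18, 18), (13, -5)) = 38.6005
d((-18, 18), (19, -12)) = 47.634
d((13, -5), (19, -12)) = 9.2195

Closest pair: (17, -6) and (13, -5) with distance 4.1231

The closest pair is (17, -6) and (13, -5) with Euclidean distance 4.1231. For 7 points, brute-force pairwise comparison is shown above. For large n, the divide-and-conquer algorithm (sort by x, recurse on halves, check the dividing strip) achieves O(n log n).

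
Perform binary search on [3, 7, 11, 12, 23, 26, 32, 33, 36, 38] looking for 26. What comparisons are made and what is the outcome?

Binary search for 26 in [3, 7, 11, 12, 23, 26, 32, 33, 36, 38]:

lo=0, hi=9, mid=4, arr[mid]=23 -> 23 < 26, search right half
lo=5, hi=9, mid=7, arr[mid]=33 -> 33 > 26, search left half
lo=5, hi=6, mid=5, arr[mid]=26 -> Found target at index 5!

Binary search finds 26 at index 5 after 3 comparisons. The search repeatedly halves the search space by comparing with the middle element.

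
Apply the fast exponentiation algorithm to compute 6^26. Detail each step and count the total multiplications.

Computing 6^26 by squaring (build up from 6^1; each line after the first costs one multiplication):

6^1 = 6
6^2 = (6^1)^2 = 6^2 = 36
6^3 = 6 * 6^2 = 6 * 36 = 216
6^6 = (6^3)^2 = 216^2 = 46656
6^12 = (6^6)^2 = 46656^2 = 2176782336
6^13 = 6 * 6^12 = 6 * 2176782336 = 13060694016
6^26 = (6^13)^2 = 13060694016^2 = 170581728179578208256

Result: 170581728179578208256
Multiplications needed: 6 (6 lines after 6^1)

6^26 = 170581728179578208256. Using exponentiation by squaring, this requires 6 multiplications. The key idea: if the exponent is even, square the half-power; if odd, multiply by the base once.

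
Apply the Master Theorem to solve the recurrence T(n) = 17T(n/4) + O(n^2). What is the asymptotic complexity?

Master Theorem for T(n) = 17T(n/4) + O(n^2):

a = 17, b = 4, c = 2
log_b(a) = log_4(17) = 2.0437

Case 1: c = 2 < log_4(17) = 2.0437
T(n) = O(n^(log_4 17))

For T(n) = 17T(n/4) + O(n^2): log_4(17) = 2.0437. This is Case 1 of the Master Theorem (c < log_b(a), work dominated by leaves), giving O(n^(log_4 17)).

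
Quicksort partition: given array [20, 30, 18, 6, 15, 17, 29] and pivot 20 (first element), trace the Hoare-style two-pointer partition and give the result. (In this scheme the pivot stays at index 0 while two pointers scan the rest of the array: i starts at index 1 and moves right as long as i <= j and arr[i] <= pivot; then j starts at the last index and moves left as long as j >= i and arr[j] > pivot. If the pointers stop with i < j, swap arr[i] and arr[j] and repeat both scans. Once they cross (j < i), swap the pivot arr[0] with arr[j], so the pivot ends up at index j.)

Hoare-style two-pointer partition with pivot = 20:

Initial array: [20, 30, 18, 6, 15, 17, 29]

Pointers start at i = 1, j = 6.
i stops at index 1 (arr[1]=30 > 20), j stops at index 5 (arr[5]=17 <= 20): swap arr[1] and arr[5], array becomes [20, 17, 18, 6, 15, 30, 29]
i ends at 5, j ends at 4: the pointers have crossed (j < i), so scanning stops.

Swap pivot arr[0] with arr[4] to place pivot at position 4: [15, 17, 18, 6, 20, 30, 29]
Pivot position: 4

After partitioning with pivot 20, the array becomes [15, 17, 18, 6, 20, 30, 29]. The pivot is placed at index 4. All elements to the left of the pivot are <= 20, and all elements to the right are > 20.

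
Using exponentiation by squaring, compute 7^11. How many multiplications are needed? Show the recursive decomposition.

Computing 7^11 by squaring (build up from 7^1; each line after the first costs one multiplication):

7^1 = 7
7^2 = (7^1)^2 = 7^2 = 49
7^4 = (7^2)^2 = 49^2 = 2401
7^5 = 7 * 7^4 = 7 * 2401 = 16807
7^10 = (7^5)^2 = 16807^2 = 282475249
7^11 = 7 * 7^10 = 7 * 282475249 = 1977326743

Result: 1977326743
Multiplications needed: 5 (5 lines after 7^1)

7^11 = 1977326743. Using exponentiation by squaring, this requires 5 multiplications. The key idea: if the exponent is even, square the half-power; if odd, multiply by the base once.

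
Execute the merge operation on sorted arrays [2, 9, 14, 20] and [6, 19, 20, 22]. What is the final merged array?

Merging process:

Compare 2 vs 6: take 2 from left. Merged: [2]
Compare 9 vs 6: take 6 from right. Merged: [2, 6]
Compare 9 vs 19: take 9 from left. Merged: [2, 6, 9]
Compare 14 vs 19: take 14 from left. Merged: [2, 6, 9, 14]
Compare 20 vs 19: take 19 from right. Merged: [2, 6, 9, 14, 19]
Compare 20 vs 20: take 20 from left. Merged: [2, 6, 9, 14, 19, 20]
Append remaining from right: [20, 22]. Merged: [2, 6, 9, 14, 19, 20, 20, 22]

Final merged array: [2, 6, 9, 14, 19, 20, 20, 22]
Total comparisons: 6

The merged array is [2, 6, 9, 14, 19, 20, 20, 22], requiring 6 comparisons. The merge step runs in O(n) time where n is the total number of elements.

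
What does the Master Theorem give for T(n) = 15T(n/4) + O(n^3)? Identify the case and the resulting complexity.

Master Theorem for T(n) = 15T(n/4) + O(n^3):

a = 15, b = 4, c = 3
log_b(a) = log_4(15) = 1.9534

Case 3: c = 3 > log_4(15) = 1.9534
T(n) = O(n^3) = O(n^3)

For T(n) = 15T(n/4) + O(n^3): log_4(15) = 1.9534. This is Case 3 of the Master Theorem (c > log_b(a), work dominated by root), giving O(n^3).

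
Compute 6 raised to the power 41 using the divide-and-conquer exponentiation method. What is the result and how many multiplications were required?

Computing 6^41 by squaring (build up from 6^1; each line after the first costs one multiplication):

6^1 = 6
6^2 = (6^1)^2 = 6^2 = 36
6^4 = (6^2)^2 = 36^2 = 1296
6^5 = 6 * 6^4 = 6 * 1296 = 7776
6^10 = (6^5)^2 = 7776^2 = 60466176
6^20 = (6^10)^2 = 60466176^2 = 3656158440062976
6^40 = (6^20)^2 = 3656158440062976^2 = 13367494538843734067838845976576
6^41 = 6 * 6^40 = 6 * 13367494538843734067838845976576 = 80204967233062404407033075859456

Result: 80204967233062404407033075859456
Multiplications needed: 7 (7 lines after 6^1)

6^41 = 80204967233062404407033075859456. Using exponentiation by squaring, this requires 7 multiplications. The key idea: if the exponent is even, square the half-power; if odd, multiply by the base once.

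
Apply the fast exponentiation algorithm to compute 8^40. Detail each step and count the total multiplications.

Computing 8^40 by squaring (build up from 8^1; each line after the first costs one multiplication):

8^1 = 8
8^2 = (8^1)^2 = 8^2 = 64
8^4 = (8^2)^2 = 64^2 = 4096
8^5 = 8 * 8^4 = 8 * 4096 = 32768
8^10 = (8^5)^2 = 32768^2 = 1073741824
8^20 = (8^10)^2 = 1073741824^2 = 1152921504606846976
8^40 = (8^20)^2 = 1152921504606846976^2 = 1329227995784915872903807060280344576

Result: 1329227995784915872903807060280344576
Multiplications needed: 6 (6 lines after 8^1)

8^40 = 1329227995784915872903807060280344576. Using exponentiation by squaring, this requires 6 multiplications. The key idea: if the exponent is even, square the half-power; if odd, multiply by the base once.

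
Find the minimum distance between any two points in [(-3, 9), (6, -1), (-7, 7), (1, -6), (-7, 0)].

Computing all pairwise distances among 5 points:

d((-3, 9), (6, -1)) = 13.4536
d((-3, 9), (-7, 7)) = 4.4721 <-- minimum
d((-3, 9), (1, -6)) = 15.5242
d((-3, 9), (-7, 0)) = 9.8489
d((6, -1), (-7, 7)) = 15.2643
d((6, -1), (1, -6)) = 7.0711
d((6, -1), (-7, 0)) = 13.0384
d((-7, 7), (1, -6)) = 15.2643
d((-7, 7), (-7, 0)) = 7.0
d((1, -6), (-7, 0)) = 10.0

Closest pair: (-3, 9) and (-7, 7) with distance 4.4721

The closest pair is (-3, 9) and (-7, 7) with Euclidean distance 4.4721. For 5 points, brute-force pairwise comparison is shown above. For large n, the divide-and-conquer algorithm (sort by x, recurse on halves, check the dividing strip) achieves O(n log n).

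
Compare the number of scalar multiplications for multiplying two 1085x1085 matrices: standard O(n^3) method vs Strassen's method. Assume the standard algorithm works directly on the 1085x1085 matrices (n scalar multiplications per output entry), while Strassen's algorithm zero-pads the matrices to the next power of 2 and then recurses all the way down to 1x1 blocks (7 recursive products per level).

Matrix multiplication for 1085x1085 matrices:

Strassen's algorithm requires power-of-2 dimensions. Pad 1085x1085 to 2048x2048 (next power of 2).

Standard algorithm: 1085^3 = 1277289125 multiplications
Strassen's algorithm: 7^(log2(2048)) = 7^11 = 1977326743 multiplications
Difference: 1277289125 - 1977326743 = -700037618 (Strassen uses MORE here due to padding overhead — for small or just-over-power-of-2 n, padding can outweigh the per-level savings)

Standard: 1277289125 multiplications (1085^3). Strassen: 1977326743 multiplications (7^11, after padding to 2048x2048). Strassen reduces 8 recursive multiplications to 7 at each level.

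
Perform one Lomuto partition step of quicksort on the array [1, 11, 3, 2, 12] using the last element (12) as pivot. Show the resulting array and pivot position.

Lomuto partition with pivot = 12:

Initial array: [1, 11, 3, 2, 12]

arr[0]=1 <= 12: swap with position 0, array becomes [1, 11, 3, 2, 12]
arr[1]=11 <= 12: swap with position 1, array becomes [1, 11, 3, 2, 12]
arr[2]=3 <= 12: swap with position 2, array becomes [1, 11, 3, 2, 12]
arr[3]=2 <= 12: swap with position 3, array becomes [1, 11, 3, 2, 12]

Place pivot at position 4: [1, 11, 3, 2, 12]
Pivot position: 4

After partitioning with pivot 12, the array becomes [1, 11, 3, 2, 12]. The pivot is placed at index 4. All elements to the left of the pivot are <= 12, and all elements to the right are > 12.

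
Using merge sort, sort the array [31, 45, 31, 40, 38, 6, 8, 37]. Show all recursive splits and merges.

Merge sort trace:

Split: [31, 45, 31, 40, 38, 6, 8, 37] -> [31, 45, 31, 40] and [38, 6, 8, 37]
  Split: [31, 45, 31, 40] -> [31, 45] and [31, 40]
    Split: [31, 45] -> [31] and [45]
    Merge: [31] + [45] -> [31, 45]
    Split: [31, 40] -> [31] and [40]
    Merge: [31] + [40] -> [31, 40]
  Merge: [31, 45] + [31, 40] -> [31, 31, 40, 45]
  Split: [38, 6, 8, 37] -> [38, 6] and [8, 37]
    Split: [38, 6] -> [38] and [6]
    Merge: [38] + [6] -> [6, 38]
    Split: [8, 37] -> [8] and [37]
    Merge: [8] + [37] -> [8, 37]
  Merge: [6, 38] + [8, 37] -> [6, 8, 37, 38]
Merge: [31, 31, 40, 45] + [6, 8, 37, 38] -> [6, 8, 31, 31, 37, 38, 40, 45]

Final sorted array: [6, 8, 31, 31, 37, 38, 40, 45]

The merge sort proceeds by recursively splitting the array and merging sorted halves.
After all merges, the sorted array is [6, 8, 31, 31, 37, 38, 40, 45].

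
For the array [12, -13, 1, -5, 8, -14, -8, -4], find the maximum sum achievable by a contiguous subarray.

Using Kadane's algorithm on [12, -13, 1, -5, 8, -14, -8, -4]:

Scanning through the array:
Position 1 (value -13): max_ending_here = -1, max_so_far = 12
Position 2 (value 1): max_ending_here = 1, max_so_far = 12
Position 3 (value -5): max_ending_here = -4, max_so_far = 12
Position 4 (value 8): max_ending_here = 8, max_so_far = 12
Position 5 (value -14): max_ending_here = -6, max_so_far = 12
Position 6 (value -8): max_ending_here = -8, max_so_far = 12
Position 7 (value -4): max_ending_here = -4, max_so_far = 12

Maximum subarray: [12]
Maximum sum: 12

The maximum subarray is [12] with sum 12. This subarray runs from index 0 to index 0.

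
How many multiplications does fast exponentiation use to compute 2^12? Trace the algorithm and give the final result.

Computing 2^12 by squaring (build up from 2^1; each line after the first costs one multiplication):

2^1 = 2
2^2 = (2^1)^2 = 2^2 = 4
2^3 = 2 * 2^2 = 2 * 4 = 8
2^6 = (2^3)^2 = 8^2 = 64
2^12 = (2^6)^2 = 64^2 = 4096

Result: 4096
Multiplications needed: 4 (4 lines after 2^1)

2^12 = 4096. Using exponentiation by squaring, this requires 4 multiplications. The key idea: if the exponent is even, square the half-power; if odd, multiply by the base once.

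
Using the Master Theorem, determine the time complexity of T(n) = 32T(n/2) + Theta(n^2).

Master Theorem for T(n) = 32T(n/2) + O(n^2):

a = 32, b = 2, c = 2
log_b(a) = log_2(32) = 5.0000

Case 1: c = 2 < log_2(32) = 5.0000
T(n) = O(n^(log_2 32)) = O(n^5)

For T(n) = 32T(n/2) + O(n^2): log_2(32) = 5.0000. This is Case 1 of the Master Theorem (c < log_b(a), work dominated by leaves), giving O(n^5).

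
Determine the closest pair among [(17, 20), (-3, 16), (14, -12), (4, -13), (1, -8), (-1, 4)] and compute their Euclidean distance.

Computing all pairwise distances among 6 points:

d((17, 20), (-3, 16)) = 20.3961
d((17, 20), (14, -12)) = 32.1403
d((17, 20), (4, -13)) = 35.4683
d((17, 20), (1, -8)) = 32.249
d((17, 20), (-1, 4)) = 24.0832
d((-3, 16), (14, -12)) = 32.7567
d((-3, 16), (4, -13)) = 29.8329
d((-3, 16), (1, -8)) = 24.3311
d((-3, 16), (-1, 4)) = 12.1655
d((14, -12), (4, -13)) = 10.0499
d((14, -12), (1, -8)) = 13.6015
d((14, -12), (-1, 4)) = 21.9317
d((4, -13), (1, -8)) = 5.831 <-- minimum
d((4, -13), (-1, 4)) = 17.72
d((1, -8), (-1, 4)) = 12.1655

Closest pair: (4, -13) and (1, -8) with distance 5.831

The closest pair is (4, -13) and (1, -8) with Euclidean distance 5.831. For 6 points, brute-force pairwise comparison is shown above. For large n, the divide-and-conquer algorithm (sort by x, recurse on halves, check the dividing strip) achieves O(n log n).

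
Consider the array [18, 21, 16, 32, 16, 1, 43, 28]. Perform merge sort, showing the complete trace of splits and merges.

Merge sort trace:

Split: [18, 21, 16, 32, 16, 1, 43, 28] -> [18, 21, 16, 32] and [16, 1, 43, 28]
  Split: [18, 21, 16, 32] -> [18, 21] and [16, 32]
    Split: [18, 21] -> [18] and [21]
    Merge: [18] + [21] -> [18, 21]
    Split: [16, 32] -> [16] and [32]
    Merge: [16] + [32] -> [16, 32]
  Merge: [18, 21] + [16, 32] -> [16, 18, 21, 32]
  Split: [16, 1, 43, 28] -> [16, 1] and [43, 28]
    Split: [16, 1] -> [16] and [1]
    Merge: [16] + [1] -> [1, 16]
    Split: [43, 28] -> [43] and [28]
    Merge: [43] + [28] -> [28, 43]
  Merge: [1, 16] + [28, 43] -> [1, 16, 28, 43]
Merge: [16, 18, 21, 32] + [1, 16, 28, 43] -> [1, 16, 16, 18, 21, 28, 32, 43]

Final sorted array: [1, 16, 16, 18, 21, 28, 32, 43]

The merge sort proceeds by recursively splitting the array and merging sorted halves.
After all merges, the sorted array is [1, 16, 16, 18, 21, 28, 32, 43].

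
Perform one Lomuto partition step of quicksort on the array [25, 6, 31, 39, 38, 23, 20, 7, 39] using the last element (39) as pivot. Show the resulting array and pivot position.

Lomuto partition with pivot = 39:

Initial array: [25, 6, 31, 39, 38, 23, 20, 7, 39]

arr[0]=25 <= 39: swap with position 0, array becomes [25, 6, 31, 39, 38, 23, 20, 7, 39]
arr[1]=6 <= 39: swap with position 1, array becomes [25, 6, 31, 39, 38, 23, 20, 7, 39]
arr[2]=31 <= 39: swap with position 2, array becomes [25, 6, 31, 39, 38, 23, 20, 7, 39]
arr[3]=39 <= 39: swap with position 3, array becomes [25, 6, 31, 39, 38, 23, 20, 7, 39]
arr[4]=38 <= 39: swap with position 4, array becomes [25, 6, 31, 39, 38, 23, 20, 7, 39]
arr[5]=23 <= 39: swap with position 5, array becomes [25, 6, 31, 39, 38, 23, 20, 7, 39]
arr[6]=20 <= 39: swap with position 6, array becomes [25, 6, 31, 39, 38, 23, 20, 7, 39]
arr[7]=7 <= 39: swap with position 7, array becomes [25, 6, 31, 39, 38, 23, 20, 7, 39]

Place pivot at position 8: [25, 6, 31, 39, 38, 23, 20, 7, 39]
Pivot position: 8

After partitioning with pivot 39, the array becomes [25, 6, 31, 39, 38, 23, 20, 7, 39]. The pivot is placed at index 8. All elements to the left of the pivot are <= 39, and all elements to the right are > 39.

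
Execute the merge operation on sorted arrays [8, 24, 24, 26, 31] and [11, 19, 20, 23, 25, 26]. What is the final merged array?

Merging process:

Compare 8 vs 11: take 8 from left. Merged: [8]
Compare 24 vs 11: take 11 from right. Merged: [8, 11]
Compare 24 vs 19: take 19 from right. Merged: [8, 11, 19]
Compare 24 vs 20: take 20 from right. Merged: [8, 11, 19, 20]
Compare 24 vs 23: take 23 from right. Merged: [8, 11, 19, 20, 23]
Compare 24 vs 25: take 24 from left. Merged: [8, 11, 19, 20, 23, 24]
Compare 24 vs 25: take 24 from left. Merged: [8, 11, 19, 20, 23, 24, 24]
Compare 26 vs 25: take 25 from right. Merged: [8, 11, 19, 20, 23, 24, 24, 25]
Compare 26 vs 26: take 26 from left. Merged: [8, 11, 19, 20, 23, 24, 24, 25, 26]
Compare 31 vs 26: take 26 from right. Merged: [8, 11, 19, 20, 23, 24, 24, 25, 26, 26]
Append remaining from left: [31]. Merged: [8, 11, 19, 20, 23, 24, 24, 25, 26, 26, 31]

Final merged array: [8, 11, 19, 20, 23, 24, 24, 25, 26, 26, 31]
Total comparisons: 10

The merged array is [8, 11, 19, 20, 23, 24, 24, 25, 26, 26, 31], requiring 10 comparisons. The merge step runs in O(n) time where n is the total number of elements.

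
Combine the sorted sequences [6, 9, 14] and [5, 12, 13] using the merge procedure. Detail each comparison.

Merging process:

Compare 6 vs 5: take 5 from right. Merged: [5]
Compare 6 vs 12: take 6 from left. Merged: [5, 6]
Compare 9 vs 12: take 9 from left. Merged: [5, 6, 9]
Compare 14 vs 12: take 12 from right. Merged: [5, 6, 9, 12]
Compare 14 vs 13: take 13 from right. Merged: [5, 6, 9, 12, 13]
Append remaining from left: [14]. Merged: [5, 6, 9, 12, 13, 14]

Final merged array: [5, 6, 9, 12, 13, 14]
Total comparisons: 5

The merged array is [5, 6, 9, 12, 13, 14], requiring 5 comparisons. The merge step runs in O(n) time where n is the total number of elements.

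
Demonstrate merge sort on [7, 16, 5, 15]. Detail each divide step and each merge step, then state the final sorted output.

Merge sort trace:

Split: [7, 16, 5, 15] -> [7, 16] and [5, 15]
  Split: [7, 16] -> [7] and [16]
  Merge: [7] + [16] -> [7, 16]
  Split: [5, 15] -> [5] and [15]
  Merge: [5] + [15] -> [5, 15]
Merge: [7, 16] + [5, 15] -> [5, 7, 15, 16]

Final sorted array: [5, 7, 15, 16]

The merge sort proceeds by recursively splitting the array and merging sorted halves.
After all merges, the sorted array is [5, 7, 15, 16].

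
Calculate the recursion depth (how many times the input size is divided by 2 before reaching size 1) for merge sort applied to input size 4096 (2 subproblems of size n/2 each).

For divide and conquer with division factor 2:

Problem sizes at each level:
Level 0: 4096
Level 1: 2048
Level 2: 1024
Level 3: 512
Level 4: 256
Level 5: 128
Level 6: 64
Level 7: 32
Level 8: 16
Level 9: 8
Level 10: 4
Level 11: 2
Level 12: 1

The root is level 0 and the size-1 base case is level 12 (the tree spans levels 0 through 12, i.e. 13 levels counting the root), so the depth is the number of divisions: log_2(4096) = 12

The recursion tree depth is log_2(4096) = 12. At each level, the problem size is divided by 2, so it takes 12 divisions to reduce to a base case of size 1. The algorithm makes 2 recursive calls at each level.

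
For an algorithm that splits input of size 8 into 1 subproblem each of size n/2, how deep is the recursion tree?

For divide and conquer with division factor 2:

Problem sizes at each level:
Level 0: 8
Level 1: 4
Level 2: 2
Level 3: 1

The root is level 0 and the size-1 base case is level 3 (the tree spans levels 0 through 3, i.e. 4 levels counting the root), so the depth is the number of divisions: log_2(8) = 3

The recursion tree depth is log_2(8) = 3. At each level, the problem size is divided by 2, so it takes 3 divisions to reduce to a base case of size 1. The algorithm makes 1 recursive call at each level.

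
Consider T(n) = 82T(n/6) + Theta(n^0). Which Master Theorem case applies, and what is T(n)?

Master Theorem for T(n) = 82T(n/6) + O(n^0):

a = 82, b = 6, c = 0
log_b(a) = log_6(82) = 2.4594

Case 1: c = 0 < log_6(82) = 2.4594
T(n) = O(n^(log_6 82))

For T(n) = 82T(n/6) + O(n^0): log_6(82) = 2.4594. This is Case 1 of the Master Theorem (c < log_b(a), work dominated by leaves), giving O(n^(log_6 82)).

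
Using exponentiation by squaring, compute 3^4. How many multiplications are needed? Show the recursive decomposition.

Computing 3^4 by squaring (build up from 3^1; each line after the first costs one multiplication):

3^1 = 3
3^2 = (3^1)^2 = 3^2 = 9
3^4 = (3^2)^2 = 9^2 = 81

Result: 81
Multiplications needed: 2 (2 lines after 3^1)

3^4 = 81. Using exponentiation by squaring, this requires 2 multiplications. The key idea: if the exponent is even, square the half-power; if odd, multiply by the base once.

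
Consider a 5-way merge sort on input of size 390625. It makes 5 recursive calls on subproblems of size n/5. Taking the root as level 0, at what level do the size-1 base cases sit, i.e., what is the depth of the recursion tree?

For divide and conquer with division factor 5:

Problem sizes at each level:
Level 0: 390625
Level 1: 78125
Level 2: 15625
Level 3: 3125
Level 4: 625
Level 5: 125
Level 6: 25
Level 7: 5
Level 8: 1

The root is level 0 and the size-1 base case is level 8 (the tree spans levels 0 through 8, i.e. 9 levels counting the root), so the depth is the number of divisions: log_5(390625) = 8

The recursion tree depth is log_5(390625) = 8. At each level, the problem size is divided by 5, so it takes 8 divisions to reduce to a base case of size 1. The algorithm makes 5 recursive calls at each level.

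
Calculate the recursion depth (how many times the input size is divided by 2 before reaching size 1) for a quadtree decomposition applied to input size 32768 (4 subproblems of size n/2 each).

For divide and conquer with division factor 2:

Problem sizes at each level:
Level 0: 32768
Level 1: 16384
Level 2: 8192
Level 3: 4096
Level 4: 2048
Level 5: 1024
Level 6: 512
Level 7: 256
Level 8: 128
Level 9: 64
Level 10: 32
Level 11: 16
Level 12: 8
Level 13: 4
Level 14: 2
Level 15: 1

The root is level 0 and the size-1 base case is level 15 (the tree spans levels 0 through 15, i.e. 16 levels counting the root), so the depth is the number of divisions: log_2(32768) = 15

The recursion tree depth is log_2(32768) = 15. At each level, the problem size is divided by 2, so it takes 15 divisions to reduce to a base case of size 1. The algorithm makes 4 recursive calls at each level.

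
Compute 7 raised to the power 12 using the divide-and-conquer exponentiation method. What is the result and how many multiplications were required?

Computing 7^12 by squaring (build up from 7^1; each line after the first costs one multiplication):

7^1 = 7
7^2 = (7^1)^2 = 7^2 = 49
7^3 = 7 * 7^2 = 7 * 49 = 343
7^6 = (7^3)^2 = 343^2 = 117649
7^12 = (7^6)^2 = 117649^2 = 13841287201

Result: 13841287201
Multiplications needed: 4 (4 lines after 7^1)

7^12 = 13841287201. Using exponentiation by squaring, this requires 4 multiplications. The key idea: if the exponent is even, square the half-power; if odd, multiply by the base once.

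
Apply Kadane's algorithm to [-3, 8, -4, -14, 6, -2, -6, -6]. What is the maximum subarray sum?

Using Kadane's algorithm on [-3, 8, -4, -14, 6, -2, -6, -6]:

Scanning through the array:
Position 1 (value 8): max_ending_here = 8, max_so_far = 8
Position 2 (value -4): max_ending_here = 4, max_so_far = 8
Position 3 (value -14): max_ending_here = -10, max_so_far = 8
Position 4 (value 6): max_ending_here = 6, max_so_far = 8
Position 5 (value -2): max_ending_here = 4, max_so_far = 8
Position 6 (value -6): max_ending_here = -2, max_so_far = 8
Position 7 (value -6): max_ending_here = -6, max_so_far = 8

Maximum subarray: [8]
Maximum sum: 8

The maximum subarray is [8] with sum 8. This subarray runs from index 1 to index 1.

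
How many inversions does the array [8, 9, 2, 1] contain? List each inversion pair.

Finding inversions in [8, 9, 2, 1]:

(0, 2): arr[0]=8 > arr[2]=2
(0, 3): arr[0]=8 > arr[3]=1
(1, 2): arr[1]=9 > arr[2]=2
(1, 3): arr[1]=9 > arr[3]=1
(2, 3): arr[2]=2 > arr[3]=1

Total inversions: 5

The array has 5 inversion(s): (0,2), (0,3), (1,2), (1,3), (2,3). Each pair (i,j) satisfies i < j and arr[i] > arr[j].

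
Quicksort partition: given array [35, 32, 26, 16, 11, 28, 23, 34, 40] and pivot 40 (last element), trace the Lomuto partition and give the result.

Lomuto partition with pivot = 40:

Initial array: [35, 32, 26, 16, 11, 28, 23, 34, 40]

arr[0]=35 <= 40: swap with position 0, array becomes [35, 32, 26, 16, 11, 28, 23, 34, 40]
arr[1]=32 <= 40: swap with position 1, array becomes [35, 32, 26, 16, 11, 28, 23, 34, 40]
arr[2]=26 <= 40: swap with position 2, array becomes [35, 32, 26, 16, 11, 28, 23, 34, 40]
arr[3]=16 <= 40: swap with position 3, array becomes [35, 32, 26, 16, 11, 28, 23, 34, 40]
arr[4]=11 <= 40: swap with position 4, array becomes [35, 32, 26, 16, 11, 28, 23, 34, 40]
arr[5]=28 <= 40: swap with position 5, array becomes [35, 32, 26, 16, 11, 28, 23, 34, 40]
arr[6]=23 <= 40: swap with position 6, array becomes [35, 32, 26, 16, 11, 28, 23, 34, 40]
arr[7]=34 <= 40: swap with position 7, array becomes [35, 32, 26, 16, 11, 28, 23, 34, 40]

Place pivot at position 8: [35, 32, 26, 16, 11, 28, 23, 34, 40]
Pivot position: 8

After partitioning with pivot 40, the array becomes [35, 32, 26, 16, 11, 28, 23, 34, 40]. The pivot is placed at index 8. All elements to the left of the pivot are <= 40, and all elements to the right are > 40.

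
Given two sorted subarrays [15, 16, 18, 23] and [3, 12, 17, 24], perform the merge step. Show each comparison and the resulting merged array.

Merging process:

Compare 15 vs 3: take 3 from right. Merged: [3]
Compare 15 vs 12: take 12 from right. Merged: [3, 12]
Compare 15 vs 17: take 15 from left. Merged: [3, 12, 15]
Compare 16 vs 17: take 16 from left. Merged: [3, 12, 15, 16]
Compare 18 vs 17: take 17 from right. Merged: [3, 12, 15, 16, 17]
Compare 18 vs 24: take 18 from left. Merged: [3, 12, 15, 16, 17, 18]
Compare 23 vs 24: take 23 from left. Merged: [3, 12, 15, 16, 17, 18, 23]
Append remaining from right: [24]. Merged: [3, 12, 15, 16, 17, 18, 23, 24]

Final merged array: [3, 12, 15, 16, 17, 18, 23, 24]
Total comparisons: 7

The merged array is [3, 12, 15, 16, 17, 18, 23, 24], requiring 7 comparisons. The merge step runs in O(n) time where n is the total number of elements.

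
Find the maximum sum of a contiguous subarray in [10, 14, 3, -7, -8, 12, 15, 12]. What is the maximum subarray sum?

Using Kadane's algorithm on [10, 14, 3, -7, -8, 12, 15, 12]:

Scanning through the array:
Position 1 (value 14): max_ending_here = 24, max_so_far = 24
Position 2 (value 3): max_ending_here = 27, max_so_far = 27
Position 3 (value -7): max_ending_here = 20, max_so_far = 27
Position 4 (value -8): max_ending_here = 12, max_so_far = 27
Position 5 (value 12): max_ending_here = 24, max_so_far = 27
Position 6 (value 15): max_ending_here = 39, max_so_far = 39
Position 7 (value 12): max_ending_here = 51, max_so_far = 51

Maximum subarray: [10, 14, 3, -7, -8, 12, 15, 12]
Maximum sum: 51

The maximum subarray is [10, 14, 3, -7, -8, 12, 15, 12] with sum 51. This subarray runs from index 0 to index 7.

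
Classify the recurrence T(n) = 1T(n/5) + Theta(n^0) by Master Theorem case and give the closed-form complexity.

Master Theorem for T(n) = 1T(n/5) + O(n^0):

a = 1, b = 5, c = 0
log_b(a) = log_5(1) = 0.0000

Case 2: c = 0 = log_5(1) = 0.0000
T(n) = O(n^0 log n) = O(log n)

For T(n) = 1T(n/5) + O(n^0): log_5(1) = 0.0000. This is Case 2 of the Master Theorem (c = log_b(a), equal work at all levels), giving O(log n).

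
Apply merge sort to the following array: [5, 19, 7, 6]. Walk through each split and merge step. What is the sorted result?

Merge sort trace:

Split: [5, 19, 7, 6] -> [5, 19] and [7, 6]
  Split: [5, 19] -> [5] and [19]
  Merge: [5] + [19] -> [5, 19]
  Split: [7, 6] -> [7] and [6]
  Merge: [7] + [6] -> [6, 7]
Merge: [5, 19] + [6, 7] -> [5, 6, 7, 19]

Final sorted array: [5, 6, 7, 19]

The merge sort proceeds by recursively splitting the array and merging sorted halves.
After all merges, the sorted array is [5, 6, 7, 19].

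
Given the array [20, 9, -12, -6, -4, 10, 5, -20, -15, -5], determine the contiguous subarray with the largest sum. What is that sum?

Using Kadane's algorithm on [20, 9, -12, -6, -4, 10, 5, -20, -15, -5]:

Scanning through the array:
Position 1 (value 9): max_ending_here = 29, max_so_far = 29
Position 2 (value -12): max_ending_here = 17, max_so_far = 29
Position 3 (value -6): max_ending_here = 11, max_so_far = 29
Position 4 (value -4): max_ending_here = 7, max_so_far = 29
Position 5 (value 10): max_ending_here = 17, max_so_far = 29
Position 6 (value 5): max_ending_here = 22, max_so_far = 29
Position 7 (value -20): max_ending_here = 2, max_so_far = 29
Position 8 (value -15): max_ending_here = -13, max_so_far = 29
Position 9 (value -5): max_ending_here = -5, max_so_far = 29

Maximum subarray: [20, 9]
Maximum sum: 29

The maximum subarray is [20, 9] with sum 29. This subarray runs from index 0 to index 1.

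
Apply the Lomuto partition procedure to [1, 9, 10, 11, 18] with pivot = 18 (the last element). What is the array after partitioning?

Lomuto partition with pivot = 18:

Initial array: [1, 9, 10, 11, 18]

arr[0]=1 <= 18: swap with position 0, array becomes [1, 9, 10, 11, 18]
arr[1]=9 <= 18: swap with position 1, array becomes [1, 9, 10, 11, 18]
arr[2]=10 <= 18: swap with position 2, array becomes [1, 9, 10, 11, 18]
arr[3]=11 <= 18: swap with position 3, array becomes [1, 9, 10, 11, 18]

Place pivot at position 4: [1, 9, 10, 11, 18]
Pivot position: 4

After partitioning with pivot 18, the array becomes [1, 9, 10, 11, 18]. The pivot is placed at index 4. All elements to the left of the pivot are <= 18, and all elements to the right are > 18.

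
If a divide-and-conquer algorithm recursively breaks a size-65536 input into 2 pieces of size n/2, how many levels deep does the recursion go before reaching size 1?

For divide and conquer with division factor 2:

Problem sizes at each level:
Level 0: 65536
Level 1: 32768
Level 2: 16384
Level 3: 8192
Level 4: 4096
Level 5: 2048
Level 6: 1024
Level 7: 512
Level 8: 256
Level 9: 128
Level 10: 64
Level 11: 32
Level 12: 16
Level 13: 8
Level 14: 4
Level 15: 2
Level 16: 1

The root is level 0 and the size-1 base case is level 16 (the tree spans levels 0 through 16, i.e. 17 levels counting the root), so the depth is the number of divisions: log_2(65536) = 16

The recursion tree depth is log_2(65536) = 16. At each level, the problem size is divided by 2, so it takes 16 divisions to reduce to a base case of size 1. The algorithm makes 2 recursive calls at each level.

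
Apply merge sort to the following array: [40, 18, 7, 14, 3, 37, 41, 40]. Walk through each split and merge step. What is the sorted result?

Merge sort trace:

Split: [40, 18, 7, 14, 3, 37, 41, 40] -> [40, 18, 7, 14] and [3, 37, 41, 40]
  Split: [40, 18, 7, 14] -> [40, 18] and [7, 14]
    Split: [40, 18] -> [40] and [18]
    Merge: [40] + [18] -> [18, 40]
    Split: [7, 14] -> [7] and [14]
    Merge: [7] + [14] -> [7, 14]
  Merge: [18, 40] + [7, 14] -> [7, 14, 18, 40]
  Split: [3, 37, 41, 40] -> [3, 37] and [41, 40]
    Split: [3, 37] -> [3] and [37]
    Merge: [3] + [37] -> [3, 37]
    Split: [41, 40] -> [41] and [40]
    Merge: [41] + [40] -> [40, 41]
  Merge: [3, 37] + [40, 41] -> [3, 37, 40, 41]
Merge: [7, 14, 18, 40] + [3, 37, 40, 41] -> [3, 7, 14, 18, 37, 40, 40, 41]

Final sorted array: [3, 7, 14, 18, 37, 40, 40, 41]

The merge sort proceeds by recursively splitting the array and merging sorted halves.
After all merges, the sorted array is [3, 7, 14, 18, 37, 40, 40, 41].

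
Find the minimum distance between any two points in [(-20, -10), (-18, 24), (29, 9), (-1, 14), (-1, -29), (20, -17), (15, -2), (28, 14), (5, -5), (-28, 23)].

Computing all pairwise distances among 10 points:

d((-20, -10), (-18, 24)) = 34.0588
d((-20, -10), (29, 9)) = 52.5547
d((-20, -10), (-1, 14)) = 30.6105
d((-20, -10), (-1, -29)) = 26.8701
d((-20, -10), (20, -17)) = 40.6079
d((-20, -10), (15, -2)) = 35.9026
d((-20, -10), (28, 14)) = 53.6656
d((-20, -10), (5, -5)) = 25.4951
d((-20, -10), (-28, 23)) = 33.9559
d((-18, 24), (29, 9)) = 49.3356
d((-18, 24), (-1, 14)) = 19.7231
d((-18, 24), (-1, -29)) = 55.6597
d((-18, 24), (20, -17)) = 55.9017
d((-18, 24), (15, -2)) = 42.0119
d((-18, 24), (28, 14)) = 47.0744
d((-18, 24), (5, -5)) = 37.0135
d((-18, 24), (-28, 23)) = 10.0499
d((29, 9), (-1, 14)) = 30.4138
d((29, 9), (-1, -29)) = 48.4149
d((29, 9), (20, -17)) = 27.5136
d((29, 9), (15, -2)) = 17.8045
d((29, 9), (28, 14)) = 5.099 <-- minimum
d((29, 9), (5, -5)) = 27.7849
d((29, 9), (-28, 23)) = 58.6941
d((-1, 14), (-1, -29)) = 43.0
d((-1, 14), (20, -17)) = 37.4433
d((-1, 14), (15, -2)) = 22.6274
d((-1, 14), (28, 14)) = 29.0
d((-1, 14), (5, -5)) = 19.9249
d((-1, 14), (-28, 23)) = 28.4605
d((-1, -29), (20, -17)) = 24.1868
d((-1, -29), (15, -2)) = 31.3847
d((-1, -29), (28, 14)) = 51.8652
d((-1, -29), (5, -5)) = 24.7386
d((-1, -29), (-28, 23)) = 58.5918
d((20, -17), (15, -2)) = 15.8114
d((20, -17), (28, 14)) = 32.0156
d((20, -17), (5, -5)) = 19.2094
d((20, -17), (-28, 23)) = 62.482
d((15, -2), (28, 14)) = 20.6155
d((15, -2), (5, -5)) = 10.4403
d((15, -2), (-28, 23)) = 49.7393
d((28, 14), (5, -5)) = 29.8329
d((28, 14), (-28, 23)) = 56.7186
d((5, -5), (-28, 23)) = 43.2782

Closest pair: (29, 9) and (28, 14) with distance 5.099

The closest pair is (29, 9) and (28, 14) with Euclidean distance 5.099. For 10 points, brute-force pairwise comparison is shown above. For large n, the divide-and-conquer algorithm (sort by x, recurse on halves, check the dividing strip) achieves O(n log n).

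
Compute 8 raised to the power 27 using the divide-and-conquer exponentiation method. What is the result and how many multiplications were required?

Computing 8^27 by squaring (build up from 8^1; each line after the first costs one multiplication):

8^1 = 8
8^2 = (8^1)^2 = 8^2 = 64
8^3 = 8 * 8^2 = 8 * 64 = 512
8^6 = (8^3)^2 = 512^2 = 262144
8^12 = (8^6)^2 = 262144^2 = 68719476736
8^13 = 8 * 8^12 = 8 * 68719476736 = 549755813888
8^26 = (8^13)^2 = 549755813888^2 = 302231454903657293676544
8^27 = 8 * 8^26 = 8 * 302231454903657293676544 = 2417851639229258349412352

Result: 2417851639229258349412352
Multiplications needed: 7 (7 lines after 8^1)

8^27 = 2417851639229258349412352. Using exponentiation by squaring, this requires 7 multiplications. The key idea: if the exponent is even, square the half-power; if odd, multiply by the base once.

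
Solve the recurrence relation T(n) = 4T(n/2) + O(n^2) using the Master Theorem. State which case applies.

Master Theorem for T(n) = 4T(n/2) + O(n^2):

a = 4, b = 2, c = 2
log_b(a) = log_2(4) = 2.0000

Case 2: c = 2 = log_2(4) = 2.0000
T(n) = O(n^2 log n) = O(n^2 log n)

For T(n) = 4T(n/2) + O(n^2): log_2(4) = 2.0000. This is Case 2 of the Master Theorem (c = log_b(a), equal work at all levels), giving O(n^2 log n).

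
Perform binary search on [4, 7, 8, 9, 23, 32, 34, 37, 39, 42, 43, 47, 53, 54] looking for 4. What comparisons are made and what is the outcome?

Binary search for 4 in [4, 7, 8, 9, 23, 32, 34, 37, 39, 42, 43, 47, 53, 54]:

lo=0, hi=13, mid=6, arr[mid]=34 -> 34 > 4, search left half
lo=0, hi=5, mid=2, arr[mid]=8 -> 8 > 4, search left half
lo=0, hi=1, mid=0, arr[mid]=4 -> Found target at index 0!

Binary search finds 4 at index 0 after 3 comparisons. The search repeatedly halves the search space by comparing with the middle element.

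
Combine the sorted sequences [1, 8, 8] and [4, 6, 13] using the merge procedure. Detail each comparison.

Merging process:

Compare 1 vs 4: take 1 from left. Merged: [1]
Compare 8 vs 4: take 4 from right. Merged: [1, 4]
Compare 8 vs 6: take 6 from right. Merged: [1, 4, 6]
Compare 8 vs 13: take 8 from left. Merged: [1, 4, 6, 8]
Compare 8 vs 13: take 8 from left. Merged: [1, 4, 6, 8, 8]
Append remaining from right: [13]. Merged: [1, 4, 6, 8, 8, 13]

Final merged array: [1, 4, 6, 8, 8, 13]
Total comparisons: 5

The merged array is [1, 4, 6, 8, 8, 13], requiring 5 comparisons. The merge step runs in O(n) time where n is the total number of elements.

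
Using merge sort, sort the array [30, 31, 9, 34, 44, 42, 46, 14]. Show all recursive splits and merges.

Merge sort trace:

Split: [30, 31, 9, 34, 44, 42, 46, 14] -> [30, 31, 9, 34] and [44, 42, 46, 14]
  Split: [30, 31, 9, 34] -> [30, 31] and [9, 34]
    Split: [30, 31] -> [30] and [31]
    Merge: [30] + [31] -> [30, 31]
    Split: [9, 34] -> [9] and [34]
    Merge: [9] + [34] -> [9, 34]
  Merge: [30, 31] + [9, 34] -> [9, 30, 31, 34]
  Split: [44, 42, 46, 14] -> [44, 42] and [46, 14]
    Split: [44, 42] -> [44] and [42]
    Merge: [44] + [42] -> [42, 44]
    Split: [46, 14] -> [46] and [14]
    Merge: [46] + [14] -> [14, 46]
  Merge: [42, 44] + [14, 46] -> [14, 42, 44, 46]
Merge: [9, 30, 31, 34] + [14, 42, 44, 46] -> [9, 14, 30, 31, 34, 42, 44, 46]

Final sorted array: [9, 14, 30, 31, 34, 42, 44, 46]

The merge sort proceeds by recursively splitting the array and merging sorted halves.
After all merges, the sorted array is [9, 14, 30, 31, 34, 42, 44, 46].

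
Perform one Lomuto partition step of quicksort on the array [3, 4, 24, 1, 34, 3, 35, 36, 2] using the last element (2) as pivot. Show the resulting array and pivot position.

Lomuto partition with pivot = 2:

Initial array: [3, 4, 24, 1, 34, 3, 35, 36, 2]

arr[0]=3 > 2: no swap
arr[1]=4 > 2: no swap
arr[2]=24 > 2: no swap
arr[3]=1 <= 2: swap with position 0, array becomes [1, 4, 24, 3, 34, 3, 35, 36, 2]
arr[4]=34 > 2: no swap
arr[5]=3 > 2: no swap
arr[6]=35 > 2: no swap
arr[7]=36 > 2: no swap

Place pivot at position 1: [1, 2, 24, 3, 34, 3, 35, 36, 4]
Pivot position: 1

After partitioning with pivot 2, the array becomes [1, 2, 24, 3, 34, 3, 35, 36, 4]. The pivot is placed at index 1. All elements to the left of the pivot are <= 2, and all elements to the right are > 2.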